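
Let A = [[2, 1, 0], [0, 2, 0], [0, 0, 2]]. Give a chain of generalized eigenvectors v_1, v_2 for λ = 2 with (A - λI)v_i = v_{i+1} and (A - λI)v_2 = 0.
v_1 = [[0, 1, 0]]^T, v_2 = [[1, 0, 0]]^T

We seek v_1 ∈ ker((A - 2I)^2) \ ker(A - 2I), then set v_{i+1} = (A - 2I) v_i.

One such chain is v_1 = [[0, 1, 0]]^T, v_2 = [[1, 0, 0]]^T. Check: (A - 2I) v_2 = [[0, 0, 0]]^T = 0.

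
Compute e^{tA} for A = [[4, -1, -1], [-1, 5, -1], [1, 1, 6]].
A has Jordan form J = [[5, 1, 0], [0, 5, 1], [0, 0, 5]] with A = PJP^{-1}, so e^{tA} = P e^{tJ} P^{-1}.

For a Jordan block J_k(λ), e^{tJ_k(λ)} = e^{λt} · (I + tN + t^2 N^2/2! + ... + t^{k-1} N^{k-1}/(k-1)!) where N is the nilpotent superdiagonal part.

Assembling the blocks and conjugating back gives the entries of e^{tA} as shown above.

e^{tA} = [[(t^2/2 - t + 1)*e^{5*t}, -t*e^{5*t}, t*(t - 2)*e^{5*t}/2], [-t*e^{5*t}, e^{5*t}, -t*e^{5*t}], [t*(2 - t)*e^{5*t}/2, t*e^{5*t}, (-t^2/2 + t + 1)*e^{5*t}]]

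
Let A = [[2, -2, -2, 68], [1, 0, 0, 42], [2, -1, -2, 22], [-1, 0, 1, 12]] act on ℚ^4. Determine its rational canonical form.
R = [[0, 0, 0, 0], [1, 0, 0, 64], [0, 1, 0, -48], [0, 0, 1, 12]]

The invariant factors of A (the non-unit diagonal entries of the Smith normal form of xI - A over ℚ[x]) are x(x - 4)^3, each dividing the next. The characteristic polynomial is their product, x(x - 4)^3.

The rational canonical form is the block-diagonal matrix of companion matrices C(f_i):
R = [[0, 0, 0, 0], [1, 0, 0, 64], [0, 1, 0, -48], [0, 0, 1, 12]].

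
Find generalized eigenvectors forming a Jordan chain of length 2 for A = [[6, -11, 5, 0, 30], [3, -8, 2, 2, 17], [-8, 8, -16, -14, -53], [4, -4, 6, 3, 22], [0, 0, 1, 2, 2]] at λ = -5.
We seek v_1 ∈ ker((A + 5I)^2) \ ker(A + 5I), then set v_{i+1} = (A + 5I) v_i.

One such chain is v_1 = [[3, 2, -2, 1, 0]]^T, v_2 = [[1, 1, 0, 0, 0]]^T. Check: (A + 5I) v_2 = [[0, 0, 0, 0, 0]]^T = 0.

v_1 = [[3, 2, -2, 1, 0]]^T, v_2 = [[1, 1, 0, 0, 0]]^T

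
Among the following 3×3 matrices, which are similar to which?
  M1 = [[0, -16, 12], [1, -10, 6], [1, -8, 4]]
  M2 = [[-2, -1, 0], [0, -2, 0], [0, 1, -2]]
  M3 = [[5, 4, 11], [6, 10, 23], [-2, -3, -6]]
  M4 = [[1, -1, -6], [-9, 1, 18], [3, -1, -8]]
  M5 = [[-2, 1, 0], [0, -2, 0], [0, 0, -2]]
Characteristic polynomials: χ_{M1} = (x + 2)^3, χ_{M2} = (x + 2)^3, χ_{M3} = (x - 3)^3, χ_{M4} = (x + 2)^3, χ_{M5} = (x + 2)^3.

{M1, M2, M4, M5}: invariant factors x + 2, (x + 2)^2.

{M3}: invariant factors (x - 3)^3.

Matrices are similar if and only if their invariant-factor lists agree; the partition into similarity classes is {M1, M2, M4, M5}, {M3}.

2 classes: {M1, M2, M4, M5}, {M3}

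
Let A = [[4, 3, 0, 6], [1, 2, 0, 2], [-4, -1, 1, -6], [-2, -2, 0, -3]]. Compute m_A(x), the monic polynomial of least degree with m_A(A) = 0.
m_A(x) = (x - 1)^3

The characteristic polynomial factors as (x - 1)^4. The minimal polynomial is ∏(x - λ)^{k_λ} where k_λ is the size of the largest Jordan block at λ.

For λ = 1: rank(A - I) = 2, and the largest Jordan block has size 3 (the smallest k with rank((A - I)^k) = rank((A - I)^(k+1))).

So m_A(x) = (x - 1)^3.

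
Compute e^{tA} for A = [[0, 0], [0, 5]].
A has Jordan form J = [[0, 0], [0, 5]] with A = PJP^{-1}, so e^{tA} = P e^{tJ} P^{-1}.

For a Jordan block J_k(λ), e^{tJ_k(λ)} = e^{λt} · (I + tN + t^2 N^2/2! + ... + t^{k-1} N^{k-1}/(k-1)!) where N is the nilpotent superdiagonal part.

Assembling the blocks and conjugating back gives the entries of e^{tA} as shown above.

e^{tA} = [[1, 0], [0, e^{5*t}]]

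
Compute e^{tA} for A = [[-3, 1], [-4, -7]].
e^{tA} = [[(2*t + 1)*e^{-5*t}, t*e^{-5*t}], [-4*t*e^{-5*t}, (1 - 2*t)*e^{-5*t}]]

A has Jordan form J = [[-5, 1], [0, -5]] with A = PJP^{-1}, so e^{tA} = P e^{tJ} P^{-1}.

For a Jordan block J_k(λ), e^{tJ_k(λ)} = e^{λt} · (I + tN + t^2 N^2/2! + ... + t^{k-1} N^{k-1}/(k-1)!) where N is the nilpotent superdiagonal part.

Assembling the blocks and conjugating back gives the entries of e^{tA} as shown above.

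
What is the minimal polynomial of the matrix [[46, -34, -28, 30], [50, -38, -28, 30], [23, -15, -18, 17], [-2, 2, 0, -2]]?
The characteristic polynomial factors as (x + 2)^2(x + 4)^2. The minimal polynomial is ∏(x - λ)^{k_λ} where k_λ is the size of the largest Jordan block at λ.

For λ = -4: rank(A + 4I) = 2, and the largest Jordan block has size 1 (the smallest k with rank((A + 4I)^k) = rank((A + 4I)^(k+1))).
For λ = -2: rank(A + 2I) = 3, and the largest Jordan block has size 2 (the smallest k with rank((A + 2I)^k) = rank((A + 2I)^(k+1))).

So m_A(x) = (x + 2)^2(x + 4).

m_A(x) = (x + 2)^2(x + 4)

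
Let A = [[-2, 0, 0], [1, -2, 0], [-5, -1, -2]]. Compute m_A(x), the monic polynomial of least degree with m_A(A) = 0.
m_A(x) = (x + 2)^3

The characteristic polynomial factors as (x + 2)^3. The minimal polynomial is ∏(x - λ)^{k_λ} where k_λ is the size of the largest Jordan block at λ.

For λ = -2: rank(A + 2I) = 2, and the largest Jordan block has size 3 (the smallest k with rank((A + 2I)^k) = rank((A + 2I)^(k+1))).

So m_A(x) = (x + 2)^3.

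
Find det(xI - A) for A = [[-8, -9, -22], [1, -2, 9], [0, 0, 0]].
xI - A = [[x + 8, 9, 22], [-1, x + 2, -9], [0, 0, x]].

Expanding det(xI - A) along the first row:
det(xI - A) = + (x + 8)·det([[x + 2, -9], [0, x]]) - (9)·det([[-1, -9], [0, x]]) + (22)·det([[-1, x + 2], [0, 0]]).

Evaluating gives χ_A(x) = x^3 + 10x^2 + 25x = x(x + 5)^2.

χ_A(x) = x(x + 5)^2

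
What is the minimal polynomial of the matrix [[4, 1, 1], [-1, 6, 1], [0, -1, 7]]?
m_A(x) = (x - 6)^2(x - 5)

The characteristic polynomial factors as (x - 6)^2(x - 5). The minimal polynomial is ∏(x - λ)^{k_λ} where k_λ is the size of the largest Jordan block at λ.

For λ = 5: rank(A - 5I) = 2, and the largest Jordan block has size 1 (the smallest k with rank((A - 5I)^k) = rank((A - 5I)^(k+1))).
For λ = 6: rank(A - 6I) = 2, and the largest Jordan block has size 2 (the smallest k with rank((A - 6I)^k) = rank((A - 6I)^(k+1))).

So m_A(x) = (x - 6)^2(x - 5).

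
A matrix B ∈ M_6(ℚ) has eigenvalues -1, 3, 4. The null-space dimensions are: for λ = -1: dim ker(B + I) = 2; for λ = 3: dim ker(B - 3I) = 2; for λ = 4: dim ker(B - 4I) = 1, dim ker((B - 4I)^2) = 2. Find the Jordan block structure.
λ = -1: successive nullity increments [2] count blocks of size ≥ k; block sizes are [1, 1].
λ = 3: successive nullity increments [2] count blocks of size ≥ k; block sizes are [1, 1].
λ = 4: successive nullity increments [1, 1] count blocks of size ≥ k; block sizes are [2].

Jordan blocks: (-1, 1), (-1, 1), (3, 1), (3, 1), (4, 2)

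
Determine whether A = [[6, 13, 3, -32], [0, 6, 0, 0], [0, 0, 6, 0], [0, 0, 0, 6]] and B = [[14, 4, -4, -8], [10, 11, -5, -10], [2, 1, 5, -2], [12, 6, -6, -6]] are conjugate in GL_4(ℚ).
Two matrices over a field are similar if and only if they have the same invariant factors.

Both A and B have characteristic polynomial (x - 6)^4 and minimal polynomial (x - 6)^2. Computing further, both have invariant factors x - 6, x - 6, (x - 6)^2. Hence A and B are similar.

Yes.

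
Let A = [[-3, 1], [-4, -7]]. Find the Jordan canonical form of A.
J = [[-5, 1], [0, -5]]

The characteristic polynomial is det(xI - A) = (x + 5)^2, so the eigenvalues are -5 (algebraic multiplicity 2).

For λ = -5: rank(A + 5I) = 1, rank((A + 5I)^2) = 0. The eigenspace has dimension 2 - 1 = 1, so there is 1 Jordan block; the rank sequence gives block sizes [2].

Assembling the blocks gives the Jordan form J above.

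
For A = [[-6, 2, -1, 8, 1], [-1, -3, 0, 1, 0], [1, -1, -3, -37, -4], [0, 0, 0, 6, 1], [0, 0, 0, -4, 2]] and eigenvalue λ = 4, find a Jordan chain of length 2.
We seek v_1 ∈ ker((A - 4I)^2) \ ker(A - 4I), then set v_{i+1} = (A - 4I) v_i.

One such chain is v_1 = [[0, 0, 0, 0, 1]]^T, v_2 = [[1, 0, -4, 1, -2]]^T. Check: (A - 4I) v_2 = [[0, 0, 0, 0, 0]]^T = 0.

v_1 = [[0, 0, 0, 0, 1]]^T, v_2 = [[1, 0, -4, 1, -2]]^T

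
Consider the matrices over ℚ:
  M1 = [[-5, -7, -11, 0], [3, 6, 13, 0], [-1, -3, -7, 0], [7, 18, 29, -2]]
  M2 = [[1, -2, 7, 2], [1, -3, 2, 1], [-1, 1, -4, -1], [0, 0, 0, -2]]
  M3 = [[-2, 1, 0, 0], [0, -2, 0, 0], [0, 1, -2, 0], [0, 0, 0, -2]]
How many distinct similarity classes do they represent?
2 classes: {M1, M2}, {M3}

Characteristic polynomials: χ_{M1} = (x + 2)^4, χ_{M2} = (x + 2)^4, χ_{M3} = (x + 2)^4.

{M1, M2}: invariant factors x + 2, (x + 2)^3.

{M3}: invariant factors x + 2, x + 2, (x + 2)^2.

Matrices are similar if and only if their invariant-factor lists agree; the partition into similarity classes is {M1, M2}, {M3}.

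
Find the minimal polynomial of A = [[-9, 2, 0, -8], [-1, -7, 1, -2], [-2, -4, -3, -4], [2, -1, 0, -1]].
m_A(x) = (x + 5)^3

The characteristic polynomial factors as (x + 5)^4. The minimal polynomial is ∏(x - λ)^{k_λ} where k_λ is the size of the largest Jordan block at λ.

For λ = -5: rank(A + 5I) = 2, and the largest Jordan block has size 3 (the smallest k with rank((A + 5I)^k) = rank((A + 5I)^(k+1))).

So m_A(x) = (x + 5)^3.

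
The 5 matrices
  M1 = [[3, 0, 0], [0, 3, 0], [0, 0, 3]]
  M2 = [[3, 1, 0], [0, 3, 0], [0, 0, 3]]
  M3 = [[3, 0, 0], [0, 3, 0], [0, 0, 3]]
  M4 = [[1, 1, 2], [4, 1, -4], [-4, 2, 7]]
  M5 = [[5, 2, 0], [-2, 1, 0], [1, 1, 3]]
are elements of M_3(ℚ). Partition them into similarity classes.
2 classes: {M1, M3}, {M2, M4, M5}

Characteristic polynomials: χ_{M1} = (x - 3)^3, χ_{M2} = (x - 3)^3, χ_{M3} = (x - 3)^3, χ_{M4} = (x - 3)^3, χ_{M5} = (x - 3)^3.

{M1, M3}: invariant factors x - 3, x - 3, x - 3.

{M2, M4, M5}: invariant factors x - 3, (x - 3)^2.

Matrices are similar if and only if their invariant-factor lists agree; the partition into similarity classes is {M1, M3}, {M2, M4, M5}.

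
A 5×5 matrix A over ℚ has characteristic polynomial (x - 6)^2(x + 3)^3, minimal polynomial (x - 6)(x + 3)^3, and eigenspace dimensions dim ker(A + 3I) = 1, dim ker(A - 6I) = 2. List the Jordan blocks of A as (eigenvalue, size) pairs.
λ = -3: algebraic multiplicity 3 (exponent in χ_A), largest block size 3 (exponent in m_A), 1 block (geometric multiplicity). This forces block sizes [3].
λ = 6: algebraic multiplicity 2 (exponent in χ_A), largest block size 1 (exponent in m_A), 2 blocks (geometric multiplicity). These force block sizes [1, 1].

Jordan blocks: (-3, 3), (6, 1), (6, 1)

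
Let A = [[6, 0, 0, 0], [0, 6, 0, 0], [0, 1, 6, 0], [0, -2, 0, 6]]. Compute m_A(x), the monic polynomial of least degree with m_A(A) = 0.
The characteristic polynomial factors as (x - 6)^4. The minimal polynomial is ∏(x - λ)^{k_λ} where k_λ is the size of the largest Jordan block at λ.

For λ = 6: rank(A - 6I) = 1, and the largest Jordan block has size 2 (the smallest k with rank((A - 6I)^k) = rank((A - 6I)^(k+1))).

So m_A(x) = (x - 6)^2.

m_A(x) = (x - 6)^2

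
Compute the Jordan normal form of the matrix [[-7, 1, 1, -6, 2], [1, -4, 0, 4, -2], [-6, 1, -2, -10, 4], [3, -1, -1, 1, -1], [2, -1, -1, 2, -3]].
The characteristic polynomial is det(xI - A) = (x + 3)^5, so the eigenvalues are -3 (algebraic multiplicity 5).

For λ = -3: rank(A + 3I) = 3, rank((A + 3I)^2) = 1, rank((A + 3I)^3) = 0. The eigenspace has dimension 5 - 3 = 2, so there are 2 Jordan blocks; the rank sequence gives block sizes [3, 2].

Assembling the blocks gives the Jordan form J above.

J = [[-3, 1, 0, 0, 0], [0, -3, 1, 0, 0], [0, 0, -3, 0, 0], [0, 0, 0, -3, 1], [0, 0, 0, 0, -3]]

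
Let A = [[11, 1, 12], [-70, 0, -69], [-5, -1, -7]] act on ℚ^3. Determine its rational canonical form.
The invariant factors of A (the non-unit diagonal entries of the Smith normal form of xI - A over ℚ[x]) are (x - 4)^2(x + 4), each dividing the next. The characteristic polynomial is their product, (x - 4)^2(x + 4).

The rational canonical form is the block-diagonal matrix of companion matrices C(f_i):
R = [[0, 0, -64], [1, 0, 16], [0, 1, 4]].

R = [[0, 0, -64], [1, 0, 16], [0, 1, 4]]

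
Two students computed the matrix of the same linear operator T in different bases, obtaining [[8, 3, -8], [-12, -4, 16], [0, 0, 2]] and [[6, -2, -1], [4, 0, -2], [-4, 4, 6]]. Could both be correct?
No.

trace(A) = 6 but trace(B) = 12. The trace is a similarity invariant, so A and B are not similar.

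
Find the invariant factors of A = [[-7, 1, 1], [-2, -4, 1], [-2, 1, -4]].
x + 5, (x + 5)^2

The Jordan structure of A has elementary divisors (x + 5)^2, (x + 5). Arranging the block sizes at each eigenvalue in decreasing order and taking row products gives the invariant factors.

Invariant factors (smallest first, each dividing the next): x + 5, (x + 5)^2.

Check: the last factor (x + 5)^2 is the minimal polynomial, and the product (x + 5)^3 is the characteristic polynomial.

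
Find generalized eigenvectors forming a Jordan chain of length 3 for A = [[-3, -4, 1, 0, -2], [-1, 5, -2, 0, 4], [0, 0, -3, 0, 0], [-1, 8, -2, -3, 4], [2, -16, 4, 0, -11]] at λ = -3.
We seek v_1 ∈ ker((A + 3I)^3) \ ker((A + 3I)^2), then set v_{i+1} = (A + 3I) v_i.

One such chain is v_1 = [[0, 0, 1, -1, 0]]^T, v_2 = [[1, -2, 0, -2, 4]]^T, v_3 = [[0, -1, 0, -1, 2]]^T. Check: (A + 3I) v_3 = [[0, 0, 0, 0, 0]]^T = 0.

v_1 = [[0, 0, 1, -1, 0]]^T, v_2 = [[1, -2, 0, -2, 4]]^T, v_3 = [[0, -1, 0, -1, 2]]^T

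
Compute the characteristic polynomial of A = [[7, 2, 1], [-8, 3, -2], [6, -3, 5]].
xI - A = [[x - 7, -2, -1], [8, x - 3, 2], [-6, 3, x - 5]].

Expanding det(xI - A) along the first row:
det(xI - A) = + (x - 7)·det([[x - 3, 2], [3, x - 5]]) - (-2)·det([[8, 2], [-6, x - 5]]) + (-1)·det([[8, x - 3], [-6, 3]]).

Evaluating gives χ_A(x) = x^3 - 15x^2 + 75x - 125 = (x - 5)^3.

χ_A(x) = (x - 5)^3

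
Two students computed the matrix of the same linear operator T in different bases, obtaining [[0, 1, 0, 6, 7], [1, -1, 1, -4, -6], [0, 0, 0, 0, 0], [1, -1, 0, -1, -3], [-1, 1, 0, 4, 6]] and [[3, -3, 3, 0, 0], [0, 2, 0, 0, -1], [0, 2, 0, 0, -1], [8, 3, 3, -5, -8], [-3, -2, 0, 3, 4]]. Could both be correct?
No.

Both have characteristic polynomial x^3(x - 3)(x - 1), but the minimal polynomial of A is x^3(x - 3)(x - 1) while the minimal polynomial of B is x^2(x - 3)(x - 1). The minimal polynomial is a similarity invariant, so A and B are not similar.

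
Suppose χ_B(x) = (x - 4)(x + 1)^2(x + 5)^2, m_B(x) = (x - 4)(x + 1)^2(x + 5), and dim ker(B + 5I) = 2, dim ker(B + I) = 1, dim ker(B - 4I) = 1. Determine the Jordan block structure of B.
Jordan blocks: (-5, 1), (-5, 1), (-1, 2), (4, 1)

λ = -5: algebraic multiplicity 2 (exponent in χ_B), largest block size 1 (exponent in m_B), 2 blocks (geometric multiplicity). These force block sizes [1, 1].
λ = -1: algebraic multiplicity 2 (exponent in χ_B), largest block size 2 (exponent in m_B), 1 block (geometric multiplicity). This forces block sizes [2].
λ = 4: algebraic multiplicity 1 (exponent in χ_B), largest block size 1 (exponent in m_B), 1 block (geometric multiplicity). This forces block sizes [1].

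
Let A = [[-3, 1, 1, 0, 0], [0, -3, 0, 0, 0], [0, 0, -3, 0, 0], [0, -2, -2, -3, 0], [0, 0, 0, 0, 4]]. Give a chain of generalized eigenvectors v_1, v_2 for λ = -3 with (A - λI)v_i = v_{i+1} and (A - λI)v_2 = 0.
We seek v_1 ∈ ker((A + 3I)^2) \ ker(A + 3I), then set v_{i+1} = (A + 3I) v_i.

One such chain is v_1 = [[0, 1, 0, 0, 0]]^T, v_2 = [[1, 0, 0, -2, 0]]^T. Check: (A + 3I) v_2 = [[0, 0, 0, 0, 0]]^T = 0.

v_1 = [[0, 1, 0, 0, 0]]^T, v_2 = [[1, 0, 0, -2, 0]]^T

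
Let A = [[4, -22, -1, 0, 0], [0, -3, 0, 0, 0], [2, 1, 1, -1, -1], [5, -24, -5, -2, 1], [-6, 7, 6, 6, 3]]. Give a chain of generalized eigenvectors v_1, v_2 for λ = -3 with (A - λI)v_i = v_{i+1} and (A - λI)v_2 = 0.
v_1 = [[3, 1, -1, 2, 1]]^T, v_2 = [[0, 0, 0, -1, 1]]^T

We seek v_1 ∈ ker((A + 3I)^2) \ ker(A + 3I), then set v_{i+1} = (A + 3I) v_i.

One such chain is v_1 = [[3, 1, -1, 2, 1]]^T, v_2 = [[0, 0, 0, -1, 1]]^T. Check: (A + 3I) v_2 = [[0, 0, 0, 0, 0]]^T = 0.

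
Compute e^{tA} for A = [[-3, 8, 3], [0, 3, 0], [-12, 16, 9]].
e^{tA} = [[(1 - 6*t)*e^{3*t}, 8*t*e^{3*t}, 3*t*e^{3*t}], [0, e^{3*t}, 0], [-12*t*e^{3*t}, 16*t*e^{3*t}, (6*t + 1)*e^{3*t}]]

A has Jordan form J = [[3, 1, 0], [0, 3, 0], [0, 0, 3]] with A = PJP^{-1}, so e^{tA} = P e^{tJ} P^{-1}.

For a Jordan block J_k(λ), e^{tJ_k(λ)} = e^{λt} · (I + tN + t^2 N^2/2! + ... + t^{k-1} N^{k-1}/(k-1)!) where N is the nilpotent superdiagonal part.

Assembling the blocks and conjugating back gives the entries of e^{tA} as shown above.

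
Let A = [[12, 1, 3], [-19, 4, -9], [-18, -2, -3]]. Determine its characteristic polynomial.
χ_A(x) = (x - 5)^2(x - 3)

xI - A = [[x - 12, -1, -3], [19, x - 4, 9], [18, 2, x + 3]].

Expanding det(xI - A) along the first row:
det(xI - A) = + (x - 12)·det([[x - 4, 9], [2, x + 3]]) - (-1)·det([[19, 9], [18, x + 3]]) + (-3)·det([[19, x - 4], [18, 2]]).

Evaluating gives χ_A(x) = x^3 - 13x^2 + 55x - 75 = (x - 5)^2(x - 3).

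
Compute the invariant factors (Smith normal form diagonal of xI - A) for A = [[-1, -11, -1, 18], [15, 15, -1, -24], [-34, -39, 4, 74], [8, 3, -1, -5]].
The Jordan structure of A has elementary divisors (x + 2), (x - 5)^2, (x - 5). Arranging the block sizes at each eigenvalue in decreasing order and taking row products gives the invariant factors.

Invariant factors (smallest first, each dividing the next): x - 5, (x - 5)^2(x + 2).

Check: the last factor (x - 5)^2(x + 2) is the minimal polynomial, and the product (x - 5)^3(x + 2) is the characteristic polynomial.

x - 5, (x - 5)^2(x + 2)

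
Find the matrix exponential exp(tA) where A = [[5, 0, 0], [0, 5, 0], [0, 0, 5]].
e^{tA} = [[e^{5*t}, 0, 0], [0, e^{5*t}, 0], [0, 0, e^{5*t}]]

A has Jordan form J = [[5, 0, 0], [0, 5, 0], [0, 0, 5]] with A = PJP^{-1}, so e^{tA} = P e^{tJ} P^{-1}.

For a Jordan block J_k(λ), e^{tJ_k(λ)} = e^{λt} · (I + tN + t^2 N^2/2! + ... + t^{k-1} N^{k-1}/(k-1)!) where N is the nilpotent superdiagonal part.

Assembling the blocks and conjugating back gives the entries of e^{tA} as shown above.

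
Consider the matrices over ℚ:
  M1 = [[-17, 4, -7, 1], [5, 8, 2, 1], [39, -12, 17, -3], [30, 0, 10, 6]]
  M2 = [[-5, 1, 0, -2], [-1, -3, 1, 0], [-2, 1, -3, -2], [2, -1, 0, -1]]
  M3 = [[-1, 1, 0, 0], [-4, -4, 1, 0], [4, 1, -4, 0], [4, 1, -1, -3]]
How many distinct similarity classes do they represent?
Characteristic polynomials: χ_{M1} = (x - 6)^3(x + 4), χ_{M2} = (x + 3)^4, χ_{M3} = (x + 3)^4.

{M1}: invariant factors (x - 6)^3(x + 4).

{M2, M3}: invariant factors x + 3, (x + 3)^3.

Matrices are similar if and only if their invariant-factor lists agree; the partition into similarity classes is {M1}, {M2, M3}.

2 classes: {M1}, {M2, M3}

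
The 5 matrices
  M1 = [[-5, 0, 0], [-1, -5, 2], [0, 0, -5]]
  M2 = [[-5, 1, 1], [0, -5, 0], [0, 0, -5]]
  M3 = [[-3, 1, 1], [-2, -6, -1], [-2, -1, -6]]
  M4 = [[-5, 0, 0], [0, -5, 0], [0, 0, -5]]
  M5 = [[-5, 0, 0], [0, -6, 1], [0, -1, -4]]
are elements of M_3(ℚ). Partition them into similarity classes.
Characteristic polynomials: χ_{M1} = (x + 5)^3, χ_{M2} = (x + 5)^3, χ_{M3} = (x + 5)^3, χ_{M4} = (x + 5)^3, χ_{M5} = (x + 5)^3.

{M1, M2, M3, M5}: invariant factors x + 5, (x + 5)^2.

{M4}: invariant factors x + 5, x + 5, x + 5.

Matrices are similar if and only if their invariant-factor lists agree; the partition into similarity classes is {M1, M2, M3, M5}, {M4}.

2 classes: {M1, M2, M3, M5}, {M4}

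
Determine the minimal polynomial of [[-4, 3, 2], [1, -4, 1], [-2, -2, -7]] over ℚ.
m_A(x) = (x + 5)^3

The characteristic polynomial factors as (x + 5)^3. The minimal polynomial is ∏(x - λ)^{k_λ} where k_λ is the size of the largest Jordan block at λ.

For λ = -5: rank(A + 5I) = 2, and the largest Jordan block has size 3 (the smallest k with rank((A + 5I)^k) = rank((A + 5I)^(k+1))).

So m_A(x) = (x + 5)^3.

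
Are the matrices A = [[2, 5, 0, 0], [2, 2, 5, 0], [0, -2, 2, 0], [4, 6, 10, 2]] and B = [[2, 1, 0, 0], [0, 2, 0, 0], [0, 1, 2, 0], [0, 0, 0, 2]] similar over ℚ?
No.

Both have characteristic polynomial (x - 2)^4, but the minimal polynomial of A is (x - 2)^3 while the minimal polynomial of B is (x - 2)^2. The minimal polynomial is a similarity invariant, so A and B are not similar.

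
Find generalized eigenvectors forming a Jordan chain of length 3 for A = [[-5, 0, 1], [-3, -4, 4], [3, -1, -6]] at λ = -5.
v_1 = [[-1, -5, 1]]^T, v_2 = [[1, 2, 1]]^T, v_3 = [[1, 3, 0]]^T

We seek v_1 ∈ ker((A + 5I)^3) \ ker((A + 5I)^2), then set v_{i+1} = (A + 5I) v_i.

One such chain is v_1 = [[-1, -5, 1]]^T, v_2 = [[1, 2, 1]]^T, v_3 = [[1, 3, 0]]^T. Check: (A + 5I) v_3 = [[0, 0, 0]]^T = 0.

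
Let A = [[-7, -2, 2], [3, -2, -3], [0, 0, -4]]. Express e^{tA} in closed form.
A has Jordan form J = [[-5, 0, 0], [0, -4, 1], [0, 0, -4]] with A = PJP^{-1}, so e^{tA} = P e^{tJ} P^{-1}.

For a Jordan block J_k(λ), e^{tJ_k(λ)} = e^{λt} · (I + tN + t^2 N^2/2! + ... + t^{k-1} N^{k-1}/(k-1)!) where N is the nilpotent superdiagonal part.

Assembling the blocks and conjugating back gives the entries of e^{tA} as shown above.

e^{tA} = [[(3 - 2*e^{t})*e^{-5*t}, 2*(1 - e^{t})*e^{-5*t}, 2*t*e^{-4*t}], [(3*e^{t} - 3)*e^{-5*t}, (3*e^{t} - 2)*e^{-5*t}, -3*t*e^{-4*t}], [0, 0, e^{-4*t}]]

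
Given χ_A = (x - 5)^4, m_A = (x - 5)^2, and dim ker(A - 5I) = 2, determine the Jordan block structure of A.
λ = 5: algebraic multiplicity 4 (exponent in χ_A), largest block size 2 (exponent in m_A), 2 blocks (geometric multiplicity). These force block sizes [2, 2].

Jordan blocks: (5, 2), (5, 2)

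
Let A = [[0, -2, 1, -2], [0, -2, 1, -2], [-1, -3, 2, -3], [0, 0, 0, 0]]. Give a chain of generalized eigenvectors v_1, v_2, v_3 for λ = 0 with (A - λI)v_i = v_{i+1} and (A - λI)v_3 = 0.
v_1 = [[0, 1, 0, 0]]^T, v_2 = [[-2, -2, -3, 0]]^T, v_3 = [[1, 1, 2, 0]]^T

We seek v_1 ∈ ker(A^3) \ ker(A^2), then set v_{i+1} = A v_i.

One such chain is v_1 = [[0, 1, 0, 0]]^T, v_2 = [[-2, -2, -3, 0]]^T, v_3 = [[1, 1, 2, 0]]^T. Check: A v_3 = [[0, 0, 0, 0]]^T = 0.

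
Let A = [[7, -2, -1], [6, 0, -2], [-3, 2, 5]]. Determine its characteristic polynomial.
xI - A = [[x - 7, 2, 1], [-6, x, 2], [3, -2, x - 5]].

Expanding det(xI - A) along the first row:
det(xI - A) = + (x - 7)·det([[x, 2], [-2, x - 5]]) - (2)·det([[-6, 2], [3, x - 5]]) + (1)·det([[-6, x], [3, -2]]).

Evaluating gives χ_A(x) = x^3 - 12x^2 + 48x - 64 = (x - 4)^3.

χ_A(x) = (x - 4)^3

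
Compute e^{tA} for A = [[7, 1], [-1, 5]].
e^{tA} = [[(t + 1)*e^{6*t}, t*e^{6*t}], [-t*e^{6*t}, (1 - t)*e^{6*t}]]

A has Jordan form J = [[6, 1], [0, 6]] with A = PJP^{-1}, so e^{tA} = P e^{tJ} P^{-1}.

For a Jordan block J_k(λ), e^{tJ_k(λ)} = e^{λt} · (I + tN + t^2 N^2/2! + ... + t^{k-1} N^{k-1}/(k-1)!) where N is the nilpotent superdiagonal part.

Assembling the blocks and conjugating back gives the entries of e^{tA} as shown above.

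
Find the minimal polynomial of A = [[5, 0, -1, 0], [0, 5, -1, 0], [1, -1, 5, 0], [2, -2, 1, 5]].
m_A(x) = (x - 5)^3

The characteristic polynomial factors as (x - 5)^4. The minimal polynomial is ∏(x - λ)^{k_λ} where k_λ is the size of the largest Jordan block at λ.

For λ = 5: rank(A - 5I) = 2, and the largest Jordan block has size 3 (the smallest k with rank((A - 5I)^k) = rank((A - 5I)^(k+1))).

So m_A(x) = (x - 5)^3.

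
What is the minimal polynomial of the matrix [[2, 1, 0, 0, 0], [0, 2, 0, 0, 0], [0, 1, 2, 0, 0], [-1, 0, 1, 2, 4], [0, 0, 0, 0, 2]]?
The characteristic polynomial factors as (x - 2)^5. The minimal polynomial is ∏(x - λ)^{k_λ} where k_λ is the size of the largest Jordan block at λ.

For λ = 2: rank(A - 2I) = 2, and the largest Jordan block has size 2 (the smallest k with rank((A - 2I)^k) = rank((A - 2I)^(k+1))).

So m_A(x) = (x - 2)^2.

m_A(x) = (x - 2)^2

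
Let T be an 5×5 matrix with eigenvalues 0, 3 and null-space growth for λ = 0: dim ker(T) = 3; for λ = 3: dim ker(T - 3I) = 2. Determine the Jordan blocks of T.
λ = 0: successive nullity increments [3] count blocks of size ≥ k; block sizes are [1, 1, 1].
λ = 3: successive nullity increments [2] count blocks of size ≥ k; block sizes are [1, 1].

Jordan blocks: (0, 1), (0, 1), (0, 1), (3, 1), (3, 1)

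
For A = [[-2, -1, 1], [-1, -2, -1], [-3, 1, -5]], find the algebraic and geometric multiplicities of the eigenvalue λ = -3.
The characteristic polynomial is (x + 3)^3, so the factor x + 3 appears with exponent 3: the algebraic multiplicity is 3.

rank(A + 3I) = 2, so the eigenspace has dimension 3 - 2 = 1: the geometric multiplicity is 1.

Since 1 < 3, A is not diagonalizable.

algebraic multiplicity 3, geometric multiplicity 1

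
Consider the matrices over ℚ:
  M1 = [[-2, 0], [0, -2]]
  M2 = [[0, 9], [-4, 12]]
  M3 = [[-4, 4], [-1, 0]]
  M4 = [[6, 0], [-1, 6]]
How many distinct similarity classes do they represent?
Characteristic polynomials: χ_{M1} = (x + 2)^2, χ_{M2} = (x - 6)^2, χ_{M3} = (x + 2)^2, χ_{M4} = (x - 6)^2.

{M1}: invariant factors x + 2, x + 2.

{M2, M4}: invariant factors (x - 6)^2.

{M3}: invariant factors (x + 2)^2.

Matrices are similar if and only if their invariant-factor lists agree; the partition into similarity classes is {M1}, {M2, M4}, {M3}.

3 classes: {M1}, {M2, M4}, {M3}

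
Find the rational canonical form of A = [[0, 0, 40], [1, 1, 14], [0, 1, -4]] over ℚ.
The invariant factors of A (the non-unit diagonal entries of the Smith normal form of xI - A over ℚ[x]) are (x - 4)(x + 2)(x + 5), each dividing the next. The characteristic polynomial is their product, (x - 4)(x + 2)(x + 5).

The rational canonical form is the block-diagonal matrix of companion matrices C(f_i):
R = [[0, 0, 40], [1, 0, 18], [0, 1, -3]].

R = [[0, 0, 40], [1, 0, 18], [0, 1, -3]]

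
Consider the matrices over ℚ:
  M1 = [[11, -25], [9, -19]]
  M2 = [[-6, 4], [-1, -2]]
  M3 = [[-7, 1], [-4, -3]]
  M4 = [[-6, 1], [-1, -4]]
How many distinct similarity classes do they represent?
2 classes: {M1, M2}, {M3, M4}

Characteristic polynomials: χ_{M1} = (x + 4)^2, χ_{M2} = (x + 4)^2, χ_{M3} = (x + 5)^2, χ_{M4} = (x + 5)^2.

{M1, M2}: invariant factors (x + 4)^2.

{M3, M4}: invariant factors (x + 5)^2.

Matrices are similar if and only if their invariant-factor lists agree; the partition into similarity classes is {M1, M2}, {M3, M4}.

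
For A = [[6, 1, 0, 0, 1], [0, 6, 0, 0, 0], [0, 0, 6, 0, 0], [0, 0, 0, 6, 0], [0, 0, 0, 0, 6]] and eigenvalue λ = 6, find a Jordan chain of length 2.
v_1 = [[0, 1, 0, 0, 0]]^T, v_2 = [[1, 0, 0, 0, 0]]^T

We seek v_1 ∈ ker((A - 6I)^2) \ ker(A - 6I), then set v_{i+1} = (A - 6I) v_i.

One such chain is v_1 = [[0, 1, 0, 0, 0]]^T, v_2 = [[1, 0, 0, 0, 0]]^T. Check: (A - 6I) v_2 = [[0, 0, 0, 0, 0]]^T = 0.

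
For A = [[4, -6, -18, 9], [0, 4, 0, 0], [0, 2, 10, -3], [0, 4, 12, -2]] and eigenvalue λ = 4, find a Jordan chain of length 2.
We seek v_1 ∈ ker((A - 4I)^2) \ ker(A - 4I), then set v_{i+1} = (A - 4I) v_i.

One such chain is v_1 = [[0, 1, -1, -1]]^T, v_2 = [[3, 0, -1, -2]]^T. Check: (A - 4I) v_2 = [[0, 0, 0, 0]]^T = 0.

v_1 = [[0, 1, -1, -1]]^T, v_2 = [[3, 0, -1, -2]]^T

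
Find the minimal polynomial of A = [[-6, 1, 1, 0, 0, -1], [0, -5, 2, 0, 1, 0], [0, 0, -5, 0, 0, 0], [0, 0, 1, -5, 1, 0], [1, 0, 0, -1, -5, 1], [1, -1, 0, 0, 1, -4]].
The characteristic polynomial factors as (x + 5)^6. The minimal polynomial is ∏(x - λ)^{k_λ} where k_λ is the size of the largest Jordan block at λ.

For λ = -5: rank(A + 5I) = 4, and the largest Jordan block has size 3 (the smallest k with rank((A + 5I)^k) = rank((A + 5I)^(k+1))).

So m_A(x) = (x + 5)^3.

m_A(x) = (x + 5)^3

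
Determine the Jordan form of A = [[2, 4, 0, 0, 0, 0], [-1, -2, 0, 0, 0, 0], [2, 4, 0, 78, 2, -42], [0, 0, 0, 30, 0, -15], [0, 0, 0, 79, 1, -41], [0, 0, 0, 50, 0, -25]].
The characteristic polynomial is det(xI - A) = x^4(x - 5)(x - 1), so the eigenvalues are 0 (algebraic multiplicity 4), 1 (algebraic multiplicity 1), 5 (algebraic multiplicity 1).

For λ = 0: rank(A) = 3, rank(A^2) = 2. The eigenspace has dimension 6 - 3 = 3, so there are 3 Jordan blocks; the rank sequence gives block sizes [2, 1, 1].

For λ = 1: algebraic multiplicity 1 gives one 1×1 block.

For λ = 5: algebraic multiplicity 1 gives one 1×1 block.

Assembling the blocks gives the Jordan form J above.

J = [[0, 1, 0, 0, 0, 0], [0, 0, 0, 0, 0, 0], [0, 0, 0, 0, 0, 0], [0, 0, 0, 0, 0, 0], [0, 0, 0, 0, 1, 0], [0, 0, 0, 0, 0, 5]]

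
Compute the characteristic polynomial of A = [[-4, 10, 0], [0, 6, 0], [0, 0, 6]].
xI - A = [[x + 4, -10, 0], [0, x - 6, 0], [0, 0, x - 6]].

Expanding det(xI - A) along the first row:
det(xI - A) = + (x + 4)·det([[x - 6, 0], [0, x - 6]]) - (-10)·det([[0, 0], [0, x - 6]]) + (0)·det([[0, x - 6], [0, 0]]).

Evaluating gives χ_A(x) = x^3 - 8x^2 - 12x + 144 = (x - 6)^2(x + 4).

χ_A(x) = (x - 6)^2(x + 4)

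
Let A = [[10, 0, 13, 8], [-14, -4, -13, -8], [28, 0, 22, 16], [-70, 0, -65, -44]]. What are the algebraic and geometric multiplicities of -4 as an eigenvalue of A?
The characteristic polynomial is (x + 4)^4, so the factor x + 4 appears with exponent 4: the algebraic multiplicity is 4.

rank(A + 4I) = 1, so the eigenspace has dimension 4 - 1 = 3: the geometric multiplicity is 3.

Since 3 < 4, A is not diagonalizable.

algebraic multiplicity 4, geometric multiplicity 3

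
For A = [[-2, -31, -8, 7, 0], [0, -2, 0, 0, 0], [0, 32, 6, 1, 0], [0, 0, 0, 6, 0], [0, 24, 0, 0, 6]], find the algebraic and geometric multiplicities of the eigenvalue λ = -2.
algebraic multiplicity 2, geometric multiplicity 1

The characteristic polynomial is (x - 6)^3(x + 2)^2, so the factor x + 2 appears with exponent 2: the algebraic multiplicity is 2.

rank(A + 2I) = 4, so the eigenspace has dimension 5 - 4 = 1: the geometric multiplicity is 1.

Since 1 < 2, A is not diagonalizable.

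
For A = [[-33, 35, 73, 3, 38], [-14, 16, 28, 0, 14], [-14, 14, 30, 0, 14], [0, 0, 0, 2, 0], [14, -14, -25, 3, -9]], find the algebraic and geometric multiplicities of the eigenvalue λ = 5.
The characteristic polynomial is (x - 5)(x - 2)^3(x + 5), so the factor x - 5 appears with exponent 1: the algebraic multiplicity is 1.

rank(A - 5I) = 4, so the eigenspace has dimension 5 - 4 = 1: the geometric multiplicity is 1.

algebraic multiplicity 1, geometric multiplicity 1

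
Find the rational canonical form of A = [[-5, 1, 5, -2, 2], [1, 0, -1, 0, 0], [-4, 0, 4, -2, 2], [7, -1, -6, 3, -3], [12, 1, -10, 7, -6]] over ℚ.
The invariant factors of A (the non-unit diagonal entries of the Smith normal form of xI - A over ℚ[x]) are x^2 + x - 1, (x + 2)(x^2 + x - 1), each dividing the next. The characteristic polynomial is their product, (x + 2)(x^2 + x - 1)^2.

The rational canonical form is the block-diagonal matrix of companion matrices C(f_i):
R = [[0, 1, 0, 0, 0], [1, -1, 0, 0, 0], [0, 0, 0, 0, 2], [0, 0, 1, 0, -1], [0, 0, 0, 1, -3]].

Note the characteristic polynomial does not split into linear factors over ℚ, so A has no Jordan form over ℚ; the rational canonical form exists over any field.

R = [[0, 1, 0, 0, 0], [1, -1, 0, 0, 0], [0, 0, 0, 0, 2], [0, 0, 1, 0, -1], [0, 0, 0, 1, -3]]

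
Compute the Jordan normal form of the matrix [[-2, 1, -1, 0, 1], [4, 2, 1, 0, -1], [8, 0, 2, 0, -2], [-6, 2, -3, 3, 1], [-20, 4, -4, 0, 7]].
The characteristic polynomial is det(xI - A) = (x - 3)^2(x - 2)^3, so the eigenvalues are 2 (algebraic multiplicity 3), 3 (algebraic multiplicity 2).

For λ = 2: rank(A - 2I) = 4, rank((A - 2I)^2) = 3, rank((A - 2I)^3) = 2. The eigenspace has dimension 5 - 4 = 1, so there is 1 Jordan block; the rank sequence gives block sizes [3].

For λ = 3: rank(A - 3I) = 4, rank((A - 3I)^2) = 3. The eigenspace has dimension 5 - 4 = 1, so there is 1 Jordan block; the rank sequence gives block sizes [2].

Assembling the blocks gives the Jordan form J above.

J = [[2, 1, 0, 0, 0], [0, 2, 1, 0, 0], [0, 0, 2, 0, 0], [0, 0, 0, 3, 1], [0, 0, 0, 0, 3]]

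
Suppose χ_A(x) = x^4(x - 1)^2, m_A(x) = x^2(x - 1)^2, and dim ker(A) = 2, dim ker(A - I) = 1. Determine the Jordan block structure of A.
Jordan blocks: (0, 2), (0, 2), (1, 2)

λ = 0: algebraic multiplicity 4 (exponent in χ_A), largest block size 2 (exponent in m_A), 2 blocks (geometric multiplicity). These force block sizes [2, 2].
λ = 1: algebraic multiplicity 2 (exponent in χ_A), largest block size 2 (exponent in m_A), 1 block (geometric multiplicity). This forces block sizes [2].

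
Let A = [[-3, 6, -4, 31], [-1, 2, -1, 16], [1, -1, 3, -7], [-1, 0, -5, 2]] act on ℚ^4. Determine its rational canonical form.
R = [[0, 0, 0, -4], [1, 0, 0, -8], [0, 1, 0, 0], [0, 0, 1, 4]]

The invariant factors of A (the non-unit diagonal entries of the Smith normal form of xI - A over ℚ[x]) are (x^2 - 2x - 2)^2, each dividing the next. The characteristic polynomial is their product, (x^2 - 2x - 2)^2.

The rational canonical form is the block-diagonal matrix of companion matrices C(f_i):
R = [[0, 0, 0, -4], [1, 0, 0, -8], [0, 1, 0, 0], [0, 0, 1, 4]].

Note the characteristic polynomial does not split into linear factors over ℚ, so A has no Jordan form over ℚ; the rational canonical form exists over any field.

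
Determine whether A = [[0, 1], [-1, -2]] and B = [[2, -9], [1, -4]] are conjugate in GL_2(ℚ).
Two matrices over a field are similar if and only if they have the same invariant factors.

Both A and B have characteristic polynomial (x + 1)^2 and minimal polynomial (x + 1)^2. Computing further, both have invariant factors (x + 1)^2. Hence A and B are similar.

Yes.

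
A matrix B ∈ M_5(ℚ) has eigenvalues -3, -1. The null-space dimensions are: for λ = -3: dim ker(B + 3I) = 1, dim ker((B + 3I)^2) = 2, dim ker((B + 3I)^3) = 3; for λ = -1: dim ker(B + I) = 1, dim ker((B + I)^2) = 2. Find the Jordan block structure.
λ = -3: successive nullity increments [1, 1, 1] count blocks of size ≥ k; block sizes are [3].
λ = -1: successive nullity increments [1, 1] count blocks of size ≥ k; block sizes are [2].

Jordan blocks: (-3, 3), (-1, 2)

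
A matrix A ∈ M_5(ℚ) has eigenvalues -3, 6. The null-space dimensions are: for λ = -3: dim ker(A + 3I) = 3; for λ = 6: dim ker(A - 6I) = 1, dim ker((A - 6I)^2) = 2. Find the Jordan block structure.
Jordan blocks: (-3, 1), (-3, 1), (-3, 1), (6, 2)

λ = -3: successive nullity increments [3] count blocks of size ≥ k; block sizes are [1, 1, 1].
λ = 6: successive nullity increments [1, 1] count blocks of size ≥ k; block sizes are [2].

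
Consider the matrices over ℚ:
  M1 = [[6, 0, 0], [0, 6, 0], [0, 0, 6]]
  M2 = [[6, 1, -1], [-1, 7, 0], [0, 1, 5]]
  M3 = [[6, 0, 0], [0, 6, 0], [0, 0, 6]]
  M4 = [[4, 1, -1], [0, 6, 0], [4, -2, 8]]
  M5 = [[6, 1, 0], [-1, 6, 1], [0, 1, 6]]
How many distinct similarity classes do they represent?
3 classes: {M1, M3}, {M2, M5}, {M4}

Characteristic polynomials: χ_{M1} = (x - 6)^3, χ_{M2} = (x - 6)^3, χ_{M3} = (x - 6)^3, χ_{M4} = (x - 6)^3, χ_{M5} = (x - 6)^3.

{M1, M3}: invariant factors x - 6, x - 6, x - 6.

{M2, M5}: invariant factors (x - 6)^3.

{M4}: invariant factors x - 6, (x - 6)^2.

Matrices are similar if and only if their invariant-factor lists agree; the partition into similarity classes is {M1, M3}, {M2, M5}, {M4}.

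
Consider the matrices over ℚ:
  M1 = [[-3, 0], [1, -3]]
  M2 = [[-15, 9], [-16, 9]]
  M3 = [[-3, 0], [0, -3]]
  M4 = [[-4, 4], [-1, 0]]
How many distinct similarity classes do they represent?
3 classes: {M1, M2}, {M3}, {M4}

Characteristic polynomials: χ_{M1} = (x + 3)^2, χ_{M2} = (x + 3)^2, χ_{M3} = (x + 3)^2, χ_{M4} = (x + 2)^2.

{M1, M2}: invariant factors (x + 3)^2.

{M3}: invariant factors x + 3, x + 3.

{M4}: invariant factors (x + 2)^2.

Matrices are similar if and only if their invariant-factor lists agree; the partition into similarity classes is {M1, M2}, {M3}, {M4}.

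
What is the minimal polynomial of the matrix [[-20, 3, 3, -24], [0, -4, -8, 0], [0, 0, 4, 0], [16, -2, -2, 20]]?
The characteristic polynomial factors as (x - 4)^2(x + 4)^2. The minimal polynomial is ∏(x - λ)^{k_λ} where k_λ is the size of the largest Jordan block at λ.

For λ = -4: rank(A + 4I) = 3, and the largest Jordan block has size 2 (the smallest k with rank((A + 4I)^k) = rank((A + 4I)^(k+1))).
For λ = 4: rank(A - 4I) = 2, and the largest Jordan block has size 1 (the smallest k with rank((A - 4I)^k) = rank((A - 4I)^(k+1))).

So m_A(x) = (x - 4)(x + 4)^2.

m_A(x) = (x - 4)(x + 4)^2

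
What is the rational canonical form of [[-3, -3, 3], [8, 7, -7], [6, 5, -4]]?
The invariant factors of A (the non-unit diagonal entries of the Smith normal form of xI - A over ℚ[x]) are x^3 + 4x - 3, each dividing the next. The characteristic polynomial is their product, x^3 + 4x - 3.

The rational canonical form is the block-diagonal matrix of companion matrices C(f_i):
R = [[0, 0, 3], [1, 0, -4], [0, 1, 0]].

Note the characteristic polynomial does not split into linear factors over ℚ, so A has no Jordan form over ℚ; the rational canonical form exists over any field.

R = [[0, 0, 3], [1, 0, -4], [0, 1, 0]]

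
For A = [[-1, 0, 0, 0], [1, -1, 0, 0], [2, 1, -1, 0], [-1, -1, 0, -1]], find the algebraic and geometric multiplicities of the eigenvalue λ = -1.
The characteristic polynomial is (x + 1)^4, so the factor x + 1 appears with exponent 4: the algebraic multiplicity is 4.

rank(A + I) = 2, so the eigenspace has dimension 4 - 2 = 2: the geometric multiplicity is 2.

Since 2 < 4, A is not diagonalizable.

algebraic multiplicity 4, geometric multiplicity 2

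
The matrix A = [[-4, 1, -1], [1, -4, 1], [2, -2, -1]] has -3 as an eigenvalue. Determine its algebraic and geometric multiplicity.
algebraic multiplicity 3, geometric multiplicity 2

The characteristic polynomial is (x + 3)^3, so the factor x + 3 appears with exponent 3: the algebraic multiplicity is 3.

rank(A + 3I) = 1, so the eigenspace has dimension 3 - 1 = 2: the geometric multiplicity is 2.

Since 2 < 3, A is not diagonalizable.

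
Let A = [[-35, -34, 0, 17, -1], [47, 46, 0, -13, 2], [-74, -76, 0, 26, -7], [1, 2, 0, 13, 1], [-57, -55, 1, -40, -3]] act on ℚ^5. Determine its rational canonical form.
R = [[0, -12, 0, 0, 0], [1, 8, 0, 0, 0], [0, 0, 0, 0, 60], [0, 0, 1, 0, -52], [0, 0, 0, 1, 13]]

The invariant factors of A (the non-unit diagonal entries of the Smith normal form of xI - A over ℚ[x]) are (x - 6)(x - 2), (x - 6)(x - 5)(x - 2), each dividing the next. The characteristic polynomial is their product, (x - 6)^2(x - 5)(x - 2)^2.

The rational canonical form is the block-diagonal matrix of companion matrices C(f_i):
R = [[0, -12, 0, 0, 0], [1, 8, 0, 0, 0], [0, 0, 0, 0, 60], [0, 0, 1, 0, -52], [0, 0, 0, 1, 13]].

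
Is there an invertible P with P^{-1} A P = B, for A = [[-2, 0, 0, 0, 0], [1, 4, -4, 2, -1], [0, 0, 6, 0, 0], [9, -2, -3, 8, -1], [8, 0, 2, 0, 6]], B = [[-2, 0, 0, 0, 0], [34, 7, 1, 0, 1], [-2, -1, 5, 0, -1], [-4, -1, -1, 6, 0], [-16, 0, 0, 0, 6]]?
Yes.

Two matrices over a field are similar if and only if they have the same invariant factors.

Both A and B have characteristic polynomial (x - 6)^4(x + 2) and minimal polynomial (x - 6)^2(x + 2). Computing further, both have invariant factors (x - 6)^2, (x - 6)^2(x + 2). Hence A and B are similar.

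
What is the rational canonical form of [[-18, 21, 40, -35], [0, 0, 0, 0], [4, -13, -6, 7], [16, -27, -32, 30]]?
The invariant factors of A (the non-unit diagonal entries of the Smith normal form of xI - A over ℚ[x]) are x - 2, x(x - 2)^2, each dividing the next. The characteristic polynomial is their product, x(x - 2)^3.

The rational canonical form is the block-diagonal matrix of companion matrices C(f_i):
R = [[2, 0, 0, 0], [0, 0, 0, 0], [0, 1, 0, -4], [0, 0, 1, 4]].

R = [[2, 0, 0, 0], [0, 0, 0, 0], [0, 1, 0, -4], [0, 0, 1, 4]]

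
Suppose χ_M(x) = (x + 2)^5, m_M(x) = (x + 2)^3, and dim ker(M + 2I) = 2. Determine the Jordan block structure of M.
Jordan blocks: (-2, 3), (-2, 2)

λ = -2: algebraic multiplicity 5 (exponent in χ_M), largest block size 3 (exponent in m_M), 2 blocks (geometric multiplicity). These force block sizes [3, 2].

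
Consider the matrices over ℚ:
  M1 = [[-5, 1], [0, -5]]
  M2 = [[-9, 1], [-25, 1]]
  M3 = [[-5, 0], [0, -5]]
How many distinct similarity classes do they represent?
Characteristic polynomials: χ_{M1} = (x + 5)^2, χ_{M2} = (x + 4)^2, χ_{M3} = (x + 5)^2.

{M1}: invariant factors (x + 5)^2.

{M2}: invariant factors (x + 4)^2.

{M3}: invariant factors x + 5, x + 5.

Matrices are similar if and only if their invariant-factor lists agree; the partition into similarity classes is {M1}, {M2}, {M3}.

3 classes: {M1}, {M2}, {M3}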